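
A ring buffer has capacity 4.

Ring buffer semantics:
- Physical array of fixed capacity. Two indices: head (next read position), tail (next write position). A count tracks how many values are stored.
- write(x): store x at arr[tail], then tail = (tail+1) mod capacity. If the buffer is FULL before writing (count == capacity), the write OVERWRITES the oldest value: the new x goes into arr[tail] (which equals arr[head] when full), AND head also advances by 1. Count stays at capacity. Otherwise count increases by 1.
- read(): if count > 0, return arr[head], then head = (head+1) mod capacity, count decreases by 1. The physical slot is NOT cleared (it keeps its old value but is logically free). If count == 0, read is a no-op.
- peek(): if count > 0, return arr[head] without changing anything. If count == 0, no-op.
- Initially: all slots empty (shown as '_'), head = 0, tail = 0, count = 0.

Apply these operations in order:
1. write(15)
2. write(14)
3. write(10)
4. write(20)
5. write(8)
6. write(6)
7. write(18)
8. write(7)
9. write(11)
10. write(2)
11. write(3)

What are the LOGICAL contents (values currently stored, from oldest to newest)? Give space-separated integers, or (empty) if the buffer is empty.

Answer: 7 11 2 3

Derivation:
After op 1 (write(15)): arr=[15 _ _ _] head=0 tail=1 count=1
After op 2 (write(14)): arr=[15 14 _ _] head=0 tail=2 count=2
After op 3 (write(10)): arr=[15 14 10 _] head=0 tail=3 count=3
After op 4 (write(20)): arr=[15 14 10 20] head=0 tail=0 count=4
After op 5 (write(8)): arr=[8 14 10 20] head=1 tail=1 count=4
After op 6 (write(6)): arr=[8 6 10 20] head=2 tail=2 count=4
After op 7 (write(18)): arr=[8 6 18 20] head=3 tail=3 count=4
After op 8 (write(7)): arr=[8 6 18 7] head=0 tail=0 count=4
After op 9 (write(11)): arr=[11 6 18 7] head=1 tail=1 count=4
After op 10 (write(2)): arr=[11 2 18 7] head=2 tail=2 count=4
After op 11 (write(3)): arr=[11 2 3 7] head=3 tail=3 count=4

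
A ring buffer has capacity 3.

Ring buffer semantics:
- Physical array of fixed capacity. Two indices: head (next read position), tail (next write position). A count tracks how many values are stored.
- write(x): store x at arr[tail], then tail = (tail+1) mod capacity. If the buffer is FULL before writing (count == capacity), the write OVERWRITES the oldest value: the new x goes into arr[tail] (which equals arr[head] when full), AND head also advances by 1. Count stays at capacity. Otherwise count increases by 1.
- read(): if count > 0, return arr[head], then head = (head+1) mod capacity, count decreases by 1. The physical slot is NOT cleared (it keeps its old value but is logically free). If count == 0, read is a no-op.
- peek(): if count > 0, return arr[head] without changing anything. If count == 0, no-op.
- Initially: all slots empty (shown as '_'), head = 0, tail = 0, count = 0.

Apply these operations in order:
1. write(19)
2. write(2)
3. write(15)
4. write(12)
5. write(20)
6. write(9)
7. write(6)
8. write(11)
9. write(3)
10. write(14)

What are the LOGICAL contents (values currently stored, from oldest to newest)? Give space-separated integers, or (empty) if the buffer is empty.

After op 1 (write(19)): arr=[19 _ _] head=0 tail=1 count=1
After op 2 (write(2)): arr=[19 2 _] head=0 tail=2 count=2
After op 3 (write(15)): arr=[19 2 15] head=0 tail=0 count=3
After op 4 (write(12)): arr=[12 2 15] head=1 tail=1 count=3
After op 5 (write(20)): arr=[12 20 15] head=2 tail=2 count=3
After op 6 (write(9)): arr=[12 20 9] head=0 tail=0 count=3
After op 7 (write(6)): arr=[6 20 9] head=1 tail=1 count=3
After op 8 (write(11)): arr=[6 11 9] head=2 tail=2 count=3
After op 9 (write(3)): arr=[6 11 3] head=0 tail=0 count=3
After op 10 (write(14)): arr=[14 11 3] head=1 tail=1 count=3

Answer: 11 3 14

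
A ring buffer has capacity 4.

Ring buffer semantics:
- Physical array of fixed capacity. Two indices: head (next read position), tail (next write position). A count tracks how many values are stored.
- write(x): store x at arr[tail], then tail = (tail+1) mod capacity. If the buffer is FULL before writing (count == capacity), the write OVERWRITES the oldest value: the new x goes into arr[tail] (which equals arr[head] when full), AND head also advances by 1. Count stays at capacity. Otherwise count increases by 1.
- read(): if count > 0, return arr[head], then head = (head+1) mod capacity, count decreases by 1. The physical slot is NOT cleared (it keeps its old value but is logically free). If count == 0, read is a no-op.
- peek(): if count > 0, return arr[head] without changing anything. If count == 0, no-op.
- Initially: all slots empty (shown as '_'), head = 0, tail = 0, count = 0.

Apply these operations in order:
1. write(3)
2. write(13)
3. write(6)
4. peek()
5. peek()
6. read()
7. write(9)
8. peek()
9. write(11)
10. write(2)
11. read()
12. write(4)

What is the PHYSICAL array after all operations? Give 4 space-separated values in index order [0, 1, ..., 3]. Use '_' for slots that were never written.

After op 1 (write(3)): arr=[3 _ _ _] head=0 tail=1 count=1
After op 2 (write(13)): arr=[3 13 _ _] head=0 tail=2 count=2
After op 3 (write(6)): arr=[3 13 6 _] head=0 tail=3 count=3
After op 4 (peek()): arr=[3 13 6 _] head=0 tail=3 count=3
After op 5 (peek()): arr=[3 13 6 _] head=0 tail=3 count=3
After op 6 (read()): arr=[3 13 6 _] head=1 tail=3 count=2
After op 7 (write(9)): arr=[3 13 6 9] head=1 tail=0 count=3
After op 8 (peek()): arr=[3 13 6 9] head=1 tail=0 count=3
After op 9 (write(11)): arr=[11 13 6 9] head=1 tail=1 count=4
After op 10 (write(2)): arr=[11 2 6 9] head=2 tail=2 count=4
After op 11 (read()): arr=[11 2 6 9] head=3 tail=2 count=3
After op 12 (write(4)): arr=[11 2 4 9] head=3 tail=3 count=4

Answer: 11 2 4 9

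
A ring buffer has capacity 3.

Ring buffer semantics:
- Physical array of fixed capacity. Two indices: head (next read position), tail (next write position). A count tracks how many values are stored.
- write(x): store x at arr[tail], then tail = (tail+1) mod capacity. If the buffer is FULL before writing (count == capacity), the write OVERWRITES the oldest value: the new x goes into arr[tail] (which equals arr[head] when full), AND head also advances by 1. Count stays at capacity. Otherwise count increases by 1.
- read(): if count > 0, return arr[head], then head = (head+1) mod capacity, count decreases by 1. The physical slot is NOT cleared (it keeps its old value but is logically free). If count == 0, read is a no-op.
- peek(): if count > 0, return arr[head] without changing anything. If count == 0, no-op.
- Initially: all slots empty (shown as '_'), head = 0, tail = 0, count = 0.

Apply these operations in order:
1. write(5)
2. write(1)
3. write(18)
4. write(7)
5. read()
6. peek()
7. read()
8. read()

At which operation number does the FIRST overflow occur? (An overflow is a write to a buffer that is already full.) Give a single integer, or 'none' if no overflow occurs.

Answer: 4

Derivation:
After op 1 (write(5)): arr=[5 _ _] head=0 tail=1 count=1
After op 2 (write(1)): arr=[5 1 _] head=0 tail=2 count=2
After op 3 (write(18)): arr=[5 1 18] head=0 tail=0 count=3
After op 4 (write(7)): arr=[7 1 18] head=1 tail=1 count=3
After op 5 (read()): arr=[7 1 18] head=2 tail=1 count=2
After op 6 (peek()): arr=[7 1 18] head=2 tail=1 count=2
After op 7 (read()): arr=[7 1 18] head=0 tail=1 count=1
After op 8 (read()): arr=[7 1 18] head=1 tail=1 count=0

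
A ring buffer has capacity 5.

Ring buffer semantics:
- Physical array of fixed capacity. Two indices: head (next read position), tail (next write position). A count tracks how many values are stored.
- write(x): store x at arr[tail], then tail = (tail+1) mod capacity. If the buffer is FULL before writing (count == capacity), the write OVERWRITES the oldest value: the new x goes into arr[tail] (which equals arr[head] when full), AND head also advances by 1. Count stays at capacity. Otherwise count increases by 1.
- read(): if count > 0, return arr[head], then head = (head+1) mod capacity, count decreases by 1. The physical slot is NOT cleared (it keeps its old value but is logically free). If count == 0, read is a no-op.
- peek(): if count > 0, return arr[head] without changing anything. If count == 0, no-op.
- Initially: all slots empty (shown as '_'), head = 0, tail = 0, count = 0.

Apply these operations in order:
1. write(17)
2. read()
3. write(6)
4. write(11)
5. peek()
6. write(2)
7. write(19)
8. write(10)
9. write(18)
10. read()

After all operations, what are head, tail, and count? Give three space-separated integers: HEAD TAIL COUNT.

Answer: 3 2 4

Derivation:
After op 1 (write(17)): arr=[17 _ _ _ _] head=0 tail=1 count=1
After op 2 (read()): arr=[17 _ _ _ _] head=1 tail=1 count=0
After op 3 (write(6)): arr=[17 6 _ _ _] head=1 tail=2 count=1
After op 4 (write(11)): arr=[17 6 11 _ _] head=1 tail=3 count=2
After op 5 (peek()): arr=[17 6 11 _ _] head=1 tail=3 count=2
After op 6 (write(2)): arr=[17 6 11 2 _] head=1 tail=4 count=3
After op 7 (write(19)): arr=[17 6 11 2 19] head=1 tail=0 count=4
After op 8 (write(10)): arr=[10 6 11 2 19] head=1 tail=1 count=5
After op 9 (write(18)): arr=[10 18 11 2 19] head=2 tail=2 count=5
After op 10 (read()): arr=[10 18 11 2 19] head=3 tail=2 count=4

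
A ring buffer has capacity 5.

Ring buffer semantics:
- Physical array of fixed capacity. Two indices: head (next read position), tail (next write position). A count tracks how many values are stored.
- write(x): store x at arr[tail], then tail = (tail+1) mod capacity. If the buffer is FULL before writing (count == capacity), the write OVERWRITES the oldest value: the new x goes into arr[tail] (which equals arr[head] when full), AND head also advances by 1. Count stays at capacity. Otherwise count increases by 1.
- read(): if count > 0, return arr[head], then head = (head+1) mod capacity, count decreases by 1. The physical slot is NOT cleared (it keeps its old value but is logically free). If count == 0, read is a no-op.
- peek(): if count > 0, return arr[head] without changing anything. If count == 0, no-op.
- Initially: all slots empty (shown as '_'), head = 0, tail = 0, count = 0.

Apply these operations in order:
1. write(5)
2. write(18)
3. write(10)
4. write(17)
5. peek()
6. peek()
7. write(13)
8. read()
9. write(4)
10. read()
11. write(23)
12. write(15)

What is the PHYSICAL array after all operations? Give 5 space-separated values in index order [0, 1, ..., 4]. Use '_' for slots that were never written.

Answer: 4 23 15 17 13

Derivation:
After op 1 (write(5)): arr=[5 _ _ _ _] head=0 tail=1 count=1
After op 2 (write(18)): arr=[5 18 _ _ _] head=0 tail=2 count=2
After op 3 (write(10)): arr=[5 18 10 _ _] head=0 tail=3 count=3
After op 4 (write(17)): arr=[5 18 10 17 _] head=0 tail=4 count=4
After op 5 (peek()): arr=[5 18 10 17 _] head=0 tail=4 count=4
After op 6 (peek()): arr=[5 18 10 17 _] head=0 tail=4 count=4
After op 7 (write(13)): arr=[5 18 10 17 13] head=0 tail=0 count=5
After op 8 (read()): arr=[5 18 10 17 13] head=1 tail=0 count=4
After op 9 (write(4)): arr=[4 18 10 17 13] head=1 tail=1 count=5
After op 10 (read()): arr=[4 18 10 17 13] head=2 tail=1 count=4
After op 11 (write(23)): arr=[4 23 10 17 13] head=2 tail=2 count=5
After op 12 (write(15)): arr=[4 23 15 17 13] head=3 tail=3 count=5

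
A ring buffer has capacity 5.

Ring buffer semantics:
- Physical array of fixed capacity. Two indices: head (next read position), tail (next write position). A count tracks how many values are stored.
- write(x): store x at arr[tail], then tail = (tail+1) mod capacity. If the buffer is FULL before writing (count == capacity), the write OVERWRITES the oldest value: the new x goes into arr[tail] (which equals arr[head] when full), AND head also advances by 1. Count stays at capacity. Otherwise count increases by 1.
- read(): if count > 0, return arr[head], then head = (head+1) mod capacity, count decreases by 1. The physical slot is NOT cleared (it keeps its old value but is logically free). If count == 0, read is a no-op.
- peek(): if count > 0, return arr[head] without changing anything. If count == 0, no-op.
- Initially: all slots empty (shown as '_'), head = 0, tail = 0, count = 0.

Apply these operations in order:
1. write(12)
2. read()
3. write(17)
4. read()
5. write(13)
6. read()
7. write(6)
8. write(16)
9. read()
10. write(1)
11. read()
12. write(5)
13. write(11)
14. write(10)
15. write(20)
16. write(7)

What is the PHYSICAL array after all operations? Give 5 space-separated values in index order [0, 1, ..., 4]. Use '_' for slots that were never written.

Answer: 7 5 11 10 20

Derivation:
After op 1 (write(12)): arr=[12 _ _ _ _] head=0 tail=1 count=1
After op 2 (read()): arr=[12 _ _ _ _] head=1 tail=1 count=0
After op 3 (write(17)): arr=[12 17 _ _ _] head=1 tail=2 count=1
After op 4 (read()): arr=[12 17 _ _ _] head=2 tail=2 count=0
After op 5 (write(13)): arr=[12 17 13 _ _] head=2 tail=3 count=1
After op 6 (read()): arr=[12 17 13 _ _] head=3 tail=3 count=0
After op 7 (write(6)): arr=[12 17 13 6 _] head=3 tail=4 count=1
After op 8 (write(16)): arr=[12 17 13 6 16] head=3 tail=0 count=2
After op 9 (read()): arr=[12 17 13 6 16] head=4 tail=0 count=1
After op 10 (write(1)): arr=[1 17 13 6 16] head=4 tail=1 count=2
After op 11 (read()): arr=[1 17 13 6 16] head=0 tail=1 count=1
After op 12 (write(5)): arr=[1 5 13 6 16] head=0 tail=2 count=2
After op 13 (write(11)): arr=[1 5 11 6 16] head=0 tail=3 count=3
After op 14 (write(10)): arr=[1 5 11 10 16] head=0 tail=4 count=4
After op 15 (write(20)): arr=[1 5 11 10 20] head=0 tail=0 count=5
After op 16 (write(7)): arr=[7 5 11 10 20] head=1 tail=1 count=5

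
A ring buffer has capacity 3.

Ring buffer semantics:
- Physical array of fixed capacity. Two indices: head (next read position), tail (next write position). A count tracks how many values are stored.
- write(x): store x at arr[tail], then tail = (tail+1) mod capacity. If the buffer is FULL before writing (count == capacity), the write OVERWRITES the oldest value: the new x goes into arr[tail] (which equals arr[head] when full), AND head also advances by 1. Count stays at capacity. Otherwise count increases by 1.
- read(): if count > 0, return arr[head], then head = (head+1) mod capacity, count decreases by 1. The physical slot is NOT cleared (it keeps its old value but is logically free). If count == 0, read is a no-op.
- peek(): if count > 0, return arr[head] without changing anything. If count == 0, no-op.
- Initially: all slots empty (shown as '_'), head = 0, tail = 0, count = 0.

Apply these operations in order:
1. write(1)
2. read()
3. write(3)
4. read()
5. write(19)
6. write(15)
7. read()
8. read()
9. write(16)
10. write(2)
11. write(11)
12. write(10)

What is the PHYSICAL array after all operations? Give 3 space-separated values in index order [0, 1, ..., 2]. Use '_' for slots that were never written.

After op 1 (write(1)): arr=[1 _ _] head=0 tail=1 count=1
After op 2 (read()): arr=[1 _ _] head=1 tail=1 count=0
After op 3 (write(3)): arr=[1 3 _] head=1 tail=2 count=1
After op 4 (read()): arr=[1 3 _] head=2 tail=2 count=0
After op 5 (write(19)): arr=[1 3 19] head=2 tail=0 count=1
After op 6 (write(15)): arr=[15 3 19] head=2 tail=1 count=2
After op 7 (read()): arr=[15 3 19] head=0 tail=1 count=1
After op 8 (read()): arr=[15 3 19] head=1 tail=1 count=0
After op 9 (write(16)): arr=[15 16 19] head=1 tail=2 count=1
After op 10 (write(2)): arr=[15 16 2] head=1 tail=0 count=2
After op 11 (write(11)): arr=[11 16 2] head=1 tail=1 count=3
After op 12 (write(10)): arr=[11 10 2] head=2 tail=2 count=3

Answer: 11 10 2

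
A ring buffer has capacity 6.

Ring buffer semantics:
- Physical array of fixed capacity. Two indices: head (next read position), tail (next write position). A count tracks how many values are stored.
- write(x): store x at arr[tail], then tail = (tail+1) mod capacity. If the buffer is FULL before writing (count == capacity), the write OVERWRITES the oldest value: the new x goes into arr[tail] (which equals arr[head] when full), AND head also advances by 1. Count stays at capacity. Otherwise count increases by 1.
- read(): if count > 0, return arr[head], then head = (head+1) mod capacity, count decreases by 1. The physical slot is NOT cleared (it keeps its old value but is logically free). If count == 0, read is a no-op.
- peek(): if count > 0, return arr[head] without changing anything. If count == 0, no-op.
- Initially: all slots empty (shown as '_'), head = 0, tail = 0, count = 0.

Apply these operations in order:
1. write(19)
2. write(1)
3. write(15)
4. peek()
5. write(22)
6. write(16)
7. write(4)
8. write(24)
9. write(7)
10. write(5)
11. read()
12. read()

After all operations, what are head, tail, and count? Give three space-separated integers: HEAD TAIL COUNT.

After op 1 (write(19)): arr=[19 _ _ _ _ _] head=0 tail=1 count=1
After op 2 (write(1)): arr=[19 1 _ _ _ _] head=0 tail=2 count=2
After op 3 (write(15)): arr=[19 1 15 _ _ _] head=0 tail=3 count=3
After op 4 (peek()): arr=[19 1 15 _ _ _] head=0 tail=3 count=3
After op 5 (write(22)): arr=[19 1 15 22 _ _] head=0 tail=4 count=4
After op 6 (write(16)): arr=[19 1 15 22 16 _] head=0 tail=5 count=5
After op 7 (write(4)): arr=[19 1 15 22 16 4] head=0 tail=0 count=6
After op 8 (write(24)): arr=[24 1 15 22 16 4] head=1 tail=1 count=6
After op 9 (write(7)): arr=[24 7 15 22 16 4] head=2 tail=2 count=6
After op 10 (write(5)): arr=[24 7 5 22 16 4] head=3 tail=3 count=6
After op 11 (read()): arr=[24 7 5 22 16 4] head=4 tail=3 count=5
After op 12 (read()): arr=[24 7 5 22 16 4] head=5 tail=3 count=4

Answer: 5 3 4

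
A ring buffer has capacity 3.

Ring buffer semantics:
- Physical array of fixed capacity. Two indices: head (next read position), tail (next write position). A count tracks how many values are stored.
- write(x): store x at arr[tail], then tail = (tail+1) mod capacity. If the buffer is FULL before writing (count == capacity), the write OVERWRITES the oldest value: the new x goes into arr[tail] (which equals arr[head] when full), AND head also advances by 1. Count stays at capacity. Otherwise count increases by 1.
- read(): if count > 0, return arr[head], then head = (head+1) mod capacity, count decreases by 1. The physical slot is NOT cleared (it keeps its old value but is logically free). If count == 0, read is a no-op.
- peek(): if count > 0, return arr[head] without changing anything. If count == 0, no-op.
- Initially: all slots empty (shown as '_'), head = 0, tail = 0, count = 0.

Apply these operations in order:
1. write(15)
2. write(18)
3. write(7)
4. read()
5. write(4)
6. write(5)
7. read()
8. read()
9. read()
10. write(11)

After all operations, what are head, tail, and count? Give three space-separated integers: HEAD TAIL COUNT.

After op 1 (write(15)): arr=[15 _ _] head=0 tail=1 count=1
After op 2 (write(18)): arr=[15 18 _] head=0 tail=2 count=2
After op 3 (write(7)): arr=[15 18 7] head=0 tail=0 count=3
After op 4 (read()): arr=[15 18 7] head=1 tail=0 count=2
After op 5 (write(4)): arr=[4 18 7] head=1 tail=1 count=3
After op 6 (write(5)): arr=[4 5 7] head=2 tail=2 count=3
After op 7 (read()): arr=[4 5 7] head=0 tail=2 count=2
After op 8 (read()): arr=[4 5 7] head=1 tail=2 count=1
After op 9 (read()): arr=[4 5 7] head=2 tail=2 count=0
After op 10 (write(11)): arr=[4 5 11] head=2 tail=0 count=1

Answer: 2 0 1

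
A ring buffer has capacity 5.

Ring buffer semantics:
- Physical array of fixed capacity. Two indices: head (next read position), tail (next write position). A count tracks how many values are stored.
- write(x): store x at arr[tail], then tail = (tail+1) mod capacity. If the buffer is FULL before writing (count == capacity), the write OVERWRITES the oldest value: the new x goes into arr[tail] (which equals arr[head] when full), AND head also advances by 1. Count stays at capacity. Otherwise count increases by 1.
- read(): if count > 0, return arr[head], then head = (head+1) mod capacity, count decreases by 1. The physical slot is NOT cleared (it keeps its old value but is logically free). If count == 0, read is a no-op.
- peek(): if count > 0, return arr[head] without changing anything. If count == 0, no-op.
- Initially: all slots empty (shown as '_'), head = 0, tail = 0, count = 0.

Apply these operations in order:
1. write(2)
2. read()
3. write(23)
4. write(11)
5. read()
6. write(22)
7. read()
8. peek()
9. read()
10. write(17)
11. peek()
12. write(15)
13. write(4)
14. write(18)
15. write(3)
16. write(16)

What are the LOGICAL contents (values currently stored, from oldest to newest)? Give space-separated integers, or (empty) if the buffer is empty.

Answer: 15 4 18 3 16

Derivation:
After op 1 (write(2)): arr=[2 _ _ _ _] head=0 tail=1 count=1
After op 2 (read()): arr=[2 _ _ _ _] head=1 tail=1 count=0
After op 3 (write(23)): arr=[2 23 _ _ _] head=1 tail=2 count=1
After op 4 (write(11)): arr=[2 23 11 _ _] head=1 tail=3 count=2
After op 5 (read()): arr=[2 23 11 _ _] head=2 tail=3 count=1
After op 6 (write(22)): arr=[2 23 11 22 _] head=2 tail=4 count=2
After op 7 (read()): arr=[2 23 11 22 _] head=3 tail=4 count=1
After op 8 (peek()): arr=[2 23 11 22 _] head=3 tail=4 count=1
After op 9 (read()): arr=[2 23 11 22 _] head=4 tail=4 count=0
After op 10 (write(17)): arr=[2 23 11 22 17] head=4 tail=0 count=1
After op 11 (peek()): arr=[2 23 11 22 17] head=4 tail=0 count=1
After op 12 (write(15)): arr=[15 23 11 22 17] head=4 tail=1 count=2
After op 13 (write(4)): arr=[15 4 11 22 17] head=4 tail=2 count=3
After op 14 (write(18)): arr=[15 4 18 22 17] head=4 tail=3 count=4
After op 15 (write(3)): arr=[15 4 18 3 17] head=4 tail=4 count=5
After op 16 (write(16)): arr=[15 4 18 3 16] head=0 tail=0 count=5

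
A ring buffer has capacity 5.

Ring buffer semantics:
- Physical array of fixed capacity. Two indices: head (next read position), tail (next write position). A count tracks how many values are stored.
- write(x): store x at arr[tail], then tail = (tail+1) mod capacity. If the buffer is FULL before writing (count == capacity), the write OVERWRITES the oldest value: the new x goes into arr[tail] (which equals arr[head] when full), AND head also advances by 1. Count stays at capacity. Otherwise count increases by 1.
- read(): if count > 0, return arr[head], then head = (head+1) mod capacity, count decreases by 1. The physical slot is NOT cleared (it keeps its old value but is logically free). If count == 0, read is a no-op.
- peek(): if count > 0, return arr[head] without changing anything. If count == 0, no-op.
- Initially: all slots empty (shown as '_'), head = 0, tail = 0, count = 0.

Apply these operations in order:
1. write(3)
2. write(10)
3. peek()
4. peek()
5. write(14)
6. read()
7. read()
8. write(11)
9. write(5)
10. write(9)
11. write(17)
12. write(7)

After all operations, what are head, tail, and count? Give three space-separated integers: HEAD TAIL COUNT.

After op 1 (write(3)): arr=[3 _ _ _ _] head=0 tail=1 count=1
After op 2 (write(10)): arr=[3 10 _ _ _] head=0 tail=2 count=2
After op 3 (peek()): arr=[3 10 _ _ _] head=0 tail=2 count=2
After op 4 (peek()): arr=[3 10 _ _ _] head=0 tail=2 count=2
After op 5 (write(14)): arr=[3 10 14 _ _] head=0 tail=3 count=3
After op 6 (read()): arr=[3 10 14 _ _] head=1 tail=3 count=2
After op 7 (read()): arr=[3 10 14 _ _] head=2 tail=3 count=1
After op 8 (write(11)): arr=[3 10 14 11 _] head=2 tail=4 count=2
After op 9 (write(5)): arr=[3 10 14 11 5] head=2 tail=0 count=3
After op 10 (write(9)): arr=[9 10 14 11 5] head=2 tail=1 count=4
After op 11 (write(17)): arr=[9 17 14 11 5] head=2 tail=2 count=5
After op 12 (write(7)): arr=[9 17 7 11 5] head=3 tail=3 count=5

Answer: 3 3 5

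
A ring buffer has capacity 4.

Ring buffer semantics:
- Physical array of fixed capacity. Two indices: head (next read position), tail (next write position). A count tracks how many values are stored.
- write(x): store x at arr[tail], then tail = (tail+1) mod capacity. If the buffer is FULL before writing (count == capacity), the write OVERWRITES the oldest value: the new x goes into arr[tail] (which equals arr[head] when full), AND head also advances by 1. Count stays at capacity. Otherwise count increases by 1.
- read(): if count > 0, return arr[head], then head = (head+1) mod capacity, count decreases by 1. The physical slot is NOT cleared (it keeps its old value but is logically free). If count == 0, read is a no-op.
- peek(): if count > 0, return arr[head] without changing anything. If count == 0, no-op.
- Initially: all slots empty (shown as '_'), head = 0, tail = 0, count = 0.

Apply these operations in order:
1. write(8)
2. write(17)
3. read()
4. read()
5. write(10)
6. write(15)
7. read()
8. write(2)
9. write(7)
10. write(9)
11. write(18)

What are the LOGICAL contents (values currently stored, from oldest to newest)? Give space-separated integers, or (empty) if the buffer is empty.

Answer: 2 7 9 18

Derivation:
After op 1 (write(8)): arr=[8 _ _ _] head=0 tail=1 count=1
After op 2 (write(17)): arr=[8 17 _ _] head=0 tail=2 count=2
After op 3 (read()): arr=[8 17 _ _] head=1 tail=2 count=1
After op 4 (read()): arr=[8 17 _ _] head=2 tail=2 count=0
After op 5 (write(10)): arr=[8 17 10 _] head=2 tail=3 count=1
After op 6 (write(15)): arr=[8 17 10 15] head=2 tail=0 count=2
After op 7 (read()): arr=[8 17 10 15] head=3 tail=0 count=1
After op 8 (write(2)): arr=[2 17 10 15] head=3 tail=1 count=2
After op 9 (write(7)): arr=[2 7 10 15] head=3 tail=2 count=3
After op 10 (write(9)): arr=[2 7 9 15] head=3 tail=3 count=4
After op 11 (write(18)): arr=[2 7 9 18] head=0 tail=0 count=4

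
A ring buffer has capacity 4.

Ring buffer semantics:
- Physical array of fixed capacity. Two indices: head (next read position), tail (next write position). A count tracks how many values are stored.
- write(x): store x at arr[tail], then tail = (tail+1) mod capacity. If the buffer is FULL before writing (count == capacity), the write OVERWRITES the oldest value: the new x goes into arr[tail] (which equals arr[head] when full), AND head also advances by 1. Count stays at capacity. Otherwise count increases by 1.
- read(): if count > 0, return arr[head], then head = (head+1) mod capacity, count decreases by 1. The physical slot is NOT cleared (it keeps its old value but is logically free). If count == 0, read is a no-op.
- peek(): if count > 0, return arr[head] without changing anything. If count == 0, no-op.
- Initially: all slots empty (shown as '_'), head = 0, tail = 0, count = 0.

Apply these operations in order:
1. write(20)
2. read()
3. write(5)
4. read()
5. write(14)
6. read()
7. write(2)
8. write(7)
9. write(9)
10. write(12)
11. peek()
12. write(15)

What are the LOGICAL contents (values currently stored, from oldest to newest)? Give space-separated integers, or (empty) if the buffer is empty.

Answer: 7 9 12 15

Derivation:
After op 1 (write(20)): arr=[20 _ _ _] head=0 tail=1 count=1
After op 2 (read()): arr=[20 _ _ _] head=1 tail=1 count=0
After op 3 (write(5)): arr=[20 5 _ _] head=1 tail=2 count=1
After op 4 (read()): arr=[20 5 _ _] head=2 tail=2 count=0
After op 5 (write(14)): arr=[20 5 14 _] head=2 tail=3 count=1
After op 6 (read()): arr=[20 5 14 _] head=3 tail=3 count=0
After op 7 (write(2)): arr=[20 5 14 2] head=3 tail=0 count=1
After op 8 (write(7)): arr=[7 5 14 2] head=3 tail=1 count=2
After op 9 (write(9)): arr=[7 9 14 2] head=3 tail=2 count=3
After op 10 (write(12)): arr=[7 9 12 2] head=3 tail=3 count=4
After op 11 (peek()): arr=[7 9 12 2] head=3 tail=3 count=4
After op 12 (write(15)): arr=[7 9 12 15] head=0 tail=0 count=4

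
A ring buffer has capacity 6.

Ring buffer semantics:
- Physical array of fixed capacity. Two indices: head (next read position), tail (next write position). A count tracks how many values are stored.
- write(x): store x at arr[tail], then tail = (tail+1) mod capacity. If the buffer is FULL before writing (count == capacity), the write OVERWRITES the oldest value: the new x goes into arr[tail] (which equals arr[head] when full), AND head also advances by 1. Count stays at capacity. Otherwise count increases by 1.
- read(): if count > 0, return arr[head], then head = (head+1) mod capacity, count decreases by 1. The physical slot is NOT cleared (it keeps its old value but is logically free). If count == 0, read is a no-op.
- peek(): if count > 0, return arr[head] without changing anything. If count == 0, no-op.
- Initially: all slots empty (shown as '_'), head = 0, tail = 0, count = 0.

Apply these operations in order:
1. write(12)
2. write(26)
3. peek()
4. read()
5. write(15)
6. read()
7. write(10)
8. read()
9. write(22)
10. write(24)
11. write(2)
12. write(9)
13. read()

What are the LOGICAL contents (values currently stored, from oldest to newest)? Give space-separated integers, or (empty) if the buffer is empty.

Answer: 22 24 2 9

Derivation:
After op 1 (write(12)): arr=[12 _ _ _ _ _] head=0 tail=1 count=1
After op 2 (write(26)): arr=[12 26 _ _ _ _] head=0 tail=2 count=2
After op 3 (peek()): arr=[12 26 _ _ _ _] head=0 tail=2 count=2
After op 4 (read()): arr=[12 26 _ _ _ _] head=1 tail=2 count=1
After op 5 (write(15)): arr=[12 26 15 _ _ _] head=1 tail=3 count=2
After op 6 (read()): arr=[12 26 15 _ _ _] head=2 tail=3 count=1
After op 7 (write(10)): arr=[12 26 15 10 _ _] head=2 tail=4 count=2
After op 8 (read()): arr=[12 26 15 10 _ _] head=3 tail=4 count=1
After op 9 (write(22)): arr=[12 26 15 10 22 _] head=3 tail=5 count=2
After op 10 (write(24)): arr=[12 26 15 10 22 24] head=3 tail=0 count=3
After op 11 (write(2)): arr=[2 26 15 10 22 24] head=3 tail=1 count=4
After op 12 (write(9)): arr=[2 9 15 10 22 24] head=3 tail=2 count=5
After op 13 (read()): arr=[2 9 15 10 22 24] head=4 tail=2 count=4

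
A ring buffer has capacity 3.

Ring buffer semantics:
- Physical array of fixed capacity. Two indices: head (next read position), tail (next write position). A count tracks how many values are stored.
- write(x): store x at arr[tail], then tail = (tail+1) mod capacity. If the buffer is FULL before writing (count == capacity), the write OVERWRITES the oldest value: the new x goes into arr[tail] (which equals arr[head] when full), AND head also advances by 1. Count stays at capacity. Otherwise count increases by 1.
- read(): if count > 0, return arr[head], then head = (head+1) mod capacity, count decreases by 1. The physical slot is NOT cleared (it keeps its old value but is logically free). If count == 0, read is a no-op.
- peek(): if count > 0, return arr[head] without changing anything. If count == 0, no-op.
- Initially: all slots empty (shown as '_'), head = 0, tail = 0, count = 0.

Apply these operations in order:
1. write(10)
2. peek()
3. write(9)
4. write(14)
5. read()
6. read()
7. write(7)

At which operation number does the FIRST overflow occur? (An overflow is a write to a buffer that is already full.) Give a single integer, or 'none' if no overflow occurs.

After op 1 (write(10)): arr=[10 _ _] head=0 tail=1 count=1
After op 2 (peek()): arr=[10 _ _] head=0 tail=1 count=1
After op 3 (write(9)): arr=[10 9 _] head=0 tail=2 count=2
After op 4 (write(14)): arr=[10 9 14] head=0 tail=0 count=3
After op 5 (read()): arr=[10 9 14] head=1 tail=0 count=2
After op 6 (read()): arr=[10 9 14] head=2 tail=0 count=1
After op 7 (write(7)): arr=[7 9 14] head=2 tail=1 count=2

Answer: none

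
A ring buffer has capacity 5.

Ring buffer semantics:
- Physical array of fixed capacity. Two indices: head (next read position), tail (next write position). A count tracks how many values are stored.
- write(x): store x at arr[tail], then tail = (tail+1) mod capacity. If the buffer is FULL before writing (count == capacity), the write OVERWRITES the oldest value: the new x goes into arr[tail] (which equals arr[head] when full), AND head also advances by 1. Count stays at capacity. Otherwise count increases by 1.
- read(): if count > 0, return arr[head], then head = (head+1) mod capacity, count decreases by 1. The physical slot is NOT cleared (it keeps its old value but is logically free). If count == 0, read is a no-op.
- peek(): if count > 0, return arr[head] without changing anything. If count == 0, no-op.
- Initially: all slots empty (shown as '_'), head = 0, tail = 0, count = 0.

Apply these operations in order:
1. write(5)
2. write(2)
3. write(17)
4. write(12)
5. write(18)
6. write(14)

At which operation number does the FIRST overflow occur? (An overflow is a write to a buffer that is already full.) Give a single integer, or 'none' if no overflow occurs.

Answer: 6

Derivation:
After op 1 (write(5)): arr=[5 _ _ _ _] head=0 tail=1 count=1
After op 2 (write(2)): arr=[5 2 _ _ _] head=0 tail=2 count=2
After op 3 (write(17)): arr=[5 2 17 _ _] head=0 tail=3 count=3
After op 4 (write(12)): arr=[5 2 17 12 _] head=0 tail=4 count=4
After op 5 (write(18)): arr=[5 2 17 12 18] head=0 tail=0 count=5
After op 6 (write(14)): arr=[14 2 17 12 18] head=1 tail=1 count=5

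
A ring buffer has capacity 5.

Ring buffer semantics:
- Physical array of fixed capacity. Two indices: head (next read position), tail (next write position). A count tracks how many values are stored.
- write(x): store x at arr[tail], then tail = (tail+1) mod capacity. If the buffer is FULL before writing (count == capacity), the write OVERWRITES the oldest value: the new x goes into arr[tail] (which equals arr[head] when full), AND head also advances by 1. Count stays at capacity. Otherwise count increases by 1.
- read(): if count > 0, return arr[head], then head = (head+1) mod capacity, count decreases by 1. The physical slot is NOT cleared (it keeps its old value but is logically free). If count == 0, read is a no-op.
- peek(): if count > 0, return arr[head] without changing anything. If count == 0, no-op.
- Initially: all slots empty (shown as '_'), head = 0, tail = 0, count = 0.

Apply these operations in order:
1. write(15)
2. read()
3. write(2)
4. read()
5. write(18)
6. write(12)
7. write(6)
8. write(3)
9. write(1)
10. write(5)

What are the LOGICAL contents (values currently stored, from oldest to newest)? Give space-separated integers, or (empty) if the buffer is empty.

After op 1 (write(15)): arr=[15 _ _ _ _] head=0 tail=1 count=1
After op 2 (read()): arr=[15 _ _ _ _] head=1 tail=1 count=0
After op 3 (write(2)): arr=[15 2 _ _ _] head=1 tail=2 count=1
After op 4 (read()): arr=[15 2 _ _ _] head=2 tail=2 count=0
After op 5 (write(18)): arr=[15 2 18 _ _] head=2 tail=3 count=1
After op 6 (write(12)): arr=[15 2 18 12 _] head=2 tail=4 count=2
After op 7 (write(6)): arr=[15 2 18 12 6] head=2 tail=0 count=3
After op 8 (write(3)): arr=[3 2 18 12 6] head=2 tail=1 count=4
After op 9 (write(1)): arr=[3 1 18 12 6] head=2 tail=2 count=5
After op 10 (write(5)): arr=[3 1 5 12 6] head=3 tail=3 count=5

Answer: 12 6 3 1 5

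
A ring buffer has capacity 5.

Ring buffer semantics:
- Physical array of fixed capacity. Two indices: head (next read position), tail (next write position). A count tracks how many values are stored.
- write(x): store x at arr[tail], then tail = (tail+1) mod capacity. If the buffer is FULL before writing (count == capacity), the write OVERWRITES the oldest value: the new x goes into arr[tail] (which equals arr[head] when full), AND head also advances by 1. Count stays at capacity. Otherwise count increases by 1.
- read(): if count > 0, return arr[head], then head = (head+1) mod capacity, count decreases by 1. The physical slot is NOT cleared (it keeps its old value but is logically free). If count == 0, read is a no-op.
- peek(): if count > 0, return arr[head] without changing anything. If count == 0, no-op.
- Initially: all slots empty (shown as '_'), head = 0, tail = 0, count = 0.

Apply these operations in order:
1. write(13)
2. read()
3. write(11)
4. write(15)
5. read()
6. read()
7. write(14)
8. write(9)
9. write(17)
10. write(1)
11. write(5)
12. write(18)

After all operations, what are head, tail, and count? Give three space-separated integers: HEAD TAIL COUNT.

Answer: 4 4 5

Derivation:
After op 1 (write(13)): arr=[13 _ _ _ _] head=0 tail=1 count=1
After op 2 (read()): arr=[13 _ _ _ _] head=1 tail=1 count=0
After op 3 (write(11)): arr=[13 11 _ _ _] head=1 tail=2 count=1
After op 4 (write(15)): arr=[13 11 15 _ _] head=1 tail=3 count=2
After op 5 (read()): arr=[13 11 15 _ _] head=2 tail=3 count=1
After op 6 (read()): arr=[13 11 15 _ _] head=3 tail=3 count=0
After op 7 (write(14)): arr=[13 11 15 14 _] head=3 tail=4 count=1
After op 8 (write(9)): arr=[13 11 15 14 9] head=3 tail=0 count=2
After op 9 (write(17)): arr=[17 11 15 14 9] head=3 tail=1 count=3
After op 10 (write(1)): arr=[17 1 15 14 9] head=3 tail=2 count=4
After op 11 (write(5)): arr=[17 1 5 14 9] head=3 tail=3 count=5
After op 12 (write(18)): arr=[17 1 5 18 9] head=4 tail=4 count=5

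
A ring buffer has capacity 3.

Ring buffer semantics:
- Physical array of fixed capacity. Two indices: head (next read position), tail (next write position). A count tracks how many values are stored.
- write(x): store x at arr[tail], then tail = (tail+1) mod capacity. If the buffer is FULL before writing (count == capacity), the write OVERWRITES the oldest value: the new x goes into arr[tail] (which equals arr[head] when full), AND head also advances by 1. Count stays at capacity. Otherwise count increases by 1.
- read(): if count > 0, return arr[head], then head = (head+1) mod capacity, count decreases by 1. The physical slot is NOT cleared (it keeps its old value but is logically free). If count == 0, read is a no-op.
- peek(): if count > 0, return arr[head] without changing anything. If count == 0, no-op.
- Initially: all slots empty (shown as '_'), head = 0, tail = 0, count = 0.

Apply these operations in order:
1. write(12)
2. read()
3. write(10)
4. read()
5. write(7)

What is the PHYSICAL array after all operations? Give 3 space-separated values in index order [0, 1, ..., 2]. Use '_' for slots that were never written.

After op 1 (write(12)): arr=[12 _ _] head=0 tail=1 count=1
After op 2 (read()): arr=[12 _ _] head=1 tail=1 count=0
After op 3 (write(10)): arr=[12 10 _] head=1 tail=2 count=1
After op 4 (read()): arr=[12 10 _] head=2 tail=2 count=0
After op 5 (write(7)): arr=[12 10 7] head=2 tail=0 count=1

Answer: 12 10 7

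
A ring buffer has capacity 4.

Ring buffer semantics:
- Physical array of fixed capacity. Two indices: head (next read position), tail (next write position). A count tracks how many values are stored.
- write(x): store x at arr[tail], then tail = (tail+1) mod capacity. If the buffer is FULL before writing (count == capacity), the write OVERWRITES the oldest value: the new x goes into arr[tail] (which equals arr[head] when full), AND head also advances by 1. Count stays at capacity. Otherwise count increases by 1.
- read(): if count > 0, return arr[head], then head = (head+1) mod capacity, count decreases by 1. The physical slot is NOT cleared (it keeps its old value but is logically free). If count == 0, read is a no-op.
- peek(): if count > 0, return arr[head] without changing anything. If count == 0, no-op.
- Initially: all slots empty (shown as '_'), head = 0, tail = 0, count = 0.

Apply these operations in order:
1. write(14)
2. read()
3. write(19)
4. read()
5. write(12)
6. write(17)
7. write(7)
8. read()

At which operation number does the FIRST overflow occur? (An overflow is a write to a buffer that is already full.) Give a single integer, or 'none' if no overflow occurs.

Answer: none

Derivation:
After op 1 (write(14)): arr=[14 _ _ _] head=0 tail=1 count=1
After op 2 (read()): arr=[14 _ _ _] head=1 tail=1 count=0
After op 3 (write(19)): arr=[14 19 _ _] head=1 tail=2 count=1
After op 4 (read()): arr=[14 19 _ _] head=2 tail=2 count=0
After op 5 (write(12)): arr=[14 19 12 _] head=2 tail=3 count=1
After op 6 (write(17)): arr=[14 19 12 17] head=2 tail=0 count=2
After op 7 (write(7)): arr=[7 19 12 17] head=2 tail=1 count=3
After op 8 (read()): arr=[7 19 12 17] head=3 tail=1 count=2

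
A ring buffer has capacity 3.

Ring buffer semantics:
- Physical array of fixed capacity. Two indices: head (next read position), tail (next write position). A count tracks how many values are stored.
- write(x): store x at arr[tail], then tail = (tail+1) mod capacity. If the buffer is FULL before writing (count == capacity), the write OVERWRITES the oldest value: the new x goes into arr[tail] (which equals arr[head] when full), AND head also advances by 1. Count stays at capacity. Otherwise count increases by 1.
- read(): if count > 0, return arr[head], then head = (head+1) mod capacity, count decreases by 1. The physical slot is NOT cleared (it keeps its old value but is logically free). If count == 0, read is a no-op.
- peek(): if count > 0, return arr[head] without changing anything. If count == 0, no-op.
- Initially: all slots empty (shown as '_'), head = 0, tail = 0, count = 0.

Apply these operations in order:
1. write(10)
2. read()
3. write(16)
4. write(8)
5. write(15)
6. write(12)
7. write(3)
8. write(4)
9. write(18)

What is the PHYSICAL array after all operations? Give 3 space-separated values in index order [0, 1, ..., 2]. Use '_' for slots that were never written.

After op 1 (write(10)): arr=[10 _ _] head=0 tail=1 count=1
After op 2 (read()): arr=[10 _ _] head=1 tail=1 count=0
After op 3 (write(16)): arr=[10 16 _] head=1 tail=2 count=1
After op 4 (write(8)): arr=[10 16 8] head=1 tail=0 count=2
After op 5 (write(15)): arr=[15 16 8] head=1 tail=1 count=3
After op 6 (write(12)): arr=[15 12 8] head=2 tail=2 count=3
After op 7 (write(3)): arr=[15 12 3] head=0 tail=0 count=3
After op 8 (write(4)): arr=[4 12 3] head=1 tail=1 count=3
After op 9 (write(18)): arr=[4 18 3] head=2 tail=2 count=3

Answer: 4 18 3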